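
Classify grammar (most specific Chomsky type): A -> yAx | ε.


Single nonterminal LHS, but y^n x^n is not regular
Classification: Type 2 (Context-Free)


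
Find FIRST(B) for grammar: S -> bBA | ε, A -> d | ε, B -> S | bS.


Per alternative of B: FIRST(S) = {b, ε}; FIRST(bS) = {b}
FIRST(B) = {b, ε}


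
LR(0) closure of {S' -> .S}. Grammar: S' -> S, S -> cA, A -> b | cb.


Start: S' -> .S
For each item with dot before a nonterminal B, add B -> .γ for every B-production
Closure: [S' -> .S, S -> .cA]


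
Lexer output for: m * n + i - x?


Scan left to right, longest-match per lexeme
Tokens: ID(m), OP(*), ID(n), OP(+), ID(i), OP(-), ID(x)


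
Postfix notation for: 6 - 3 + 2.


Left to right (same or higher precedence on left)
Postfix: 6 3 - 2 +


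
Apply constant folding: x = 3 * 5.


3 * 5 = 15 at compile time
Optimized: x = 15


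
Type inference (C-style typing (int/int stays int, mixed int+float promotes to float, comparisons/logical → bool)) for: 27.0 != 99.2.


Operand types: float != float
Rule: comparison yields bool
Result type: bool


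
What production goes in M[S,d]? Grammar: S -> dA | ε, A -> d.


For [S, d]: 'd' ∈ FIRST(dA)
Entry: S -> dA


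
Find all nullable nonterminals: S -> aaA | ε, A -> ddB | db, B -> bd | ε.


A nonterminal is nullable iff some alternative derives ε (directly, or every symbol in it is nullable)
Nullable: {B, S}


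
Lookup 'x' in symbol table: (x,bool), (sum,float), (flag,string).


Lookup 'x' → type bool


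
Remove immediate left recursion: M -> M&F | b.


Left-recursive alternatives: M&F; non-recursive: b
Introduce M': M -> bM', M' -> &FM' | ε


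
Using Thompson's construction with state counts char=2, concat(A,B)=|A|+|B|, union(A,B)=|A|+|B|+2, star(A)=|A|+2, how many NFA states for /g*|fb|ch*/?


Syntax tree has 5 char leaf(s), 2 union(s), 2 star(s)
chars contribute 5×2 = 10; each union adds +2; each star adds +2
Total: 10 + 4 + 4 = 18 states


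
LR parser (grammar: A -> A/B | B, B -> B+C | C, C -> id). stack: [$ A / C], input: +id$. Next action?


'C' (not preceded by B+) is the handle for B -> C
Action: reduce (B -> C)


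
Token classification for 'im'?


Pattern: letter/underscore followed by alphanumerics, not a keyword
Type: IDENTIFIER


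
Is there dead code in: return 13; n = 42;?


statement follows a return and is unreachable
Dead: 'n = 42'


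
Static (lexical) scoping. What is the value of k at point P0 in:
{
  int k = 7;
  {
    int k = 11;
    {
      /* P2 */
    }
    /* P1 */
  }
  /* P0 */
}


k declared in the same block as P0
k = 7


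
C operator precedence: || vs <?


'<' is relational (level 7); '||' is logical OR (level 1)
Higher level binds tighter
'<' has higher precedence than '||'


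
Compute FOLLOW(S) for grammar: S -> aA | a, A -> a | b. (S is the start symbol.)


$ ∈ FOLLOW(S). For each A -> αBβ: add FIRST(β)\{ε} to FOLLOW(B); if β nullable, add FOLLOW(A).
FOLLOW(S) = {$}


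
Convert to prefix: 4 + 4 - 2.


left-to-right (same/higher precedence on left): tree is (- (+ 4 4) 2)
Prefix: - + 4 4 2


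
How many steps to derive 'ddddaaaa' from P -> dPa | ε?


Derivation: P => dPa => ddPaa => dddPaaa => ddddPaaaa => ddddaaaa
Steps: 5


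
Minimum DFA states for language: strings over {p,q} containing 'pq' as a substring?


KMP-style automaton: 2 progress states + 1 absorbing accept = 3
Minimal DFA: 3 states


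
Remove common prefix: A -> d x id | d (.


Common prefix: 'd'
Factored: A -> d A', A' -> x id | (


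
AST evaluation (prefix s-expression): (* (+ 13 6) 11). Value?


Evaluate inner: (+ 13 6) = 19
Evaluate root: (* 19 11) = 209
Result: 209


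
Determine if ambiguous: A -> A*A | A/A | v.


'v*v/v' has two parse trees (no precedence encoded between * and /)
Ambiguous


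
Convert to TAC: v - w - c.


Break into single-operator statements:
t1 = v - w
t2 = t1 - c


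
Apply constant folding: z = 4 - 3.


4 - 3 = 1 at compile time
Optimized: z = 1


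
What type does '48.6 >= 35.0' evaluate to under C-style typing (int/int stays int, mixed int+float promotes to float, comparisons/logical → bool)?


Operand types: float >= float
Rule: comparison yields bool
Result type: bool


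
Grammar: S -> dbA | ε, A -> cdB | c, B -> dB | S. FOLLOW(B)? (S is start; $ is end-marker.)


$ ∈ FOLLOW(S). For each A -> αBβ: add FIRST(β)\{ε} to FOLLOW(B); if β nullable, add FOLLOW(A).
FOLLOW(B) = {$}


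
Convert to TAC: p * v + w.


Break into single-operator statements:
t1 = p * v
t2 = t1 + w


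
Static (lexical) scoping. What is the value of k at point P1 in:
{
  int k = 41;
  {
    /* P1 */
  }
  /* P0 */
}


P1's block does not declare k; resolves to the enclosing declaration at depth 0
k = 41


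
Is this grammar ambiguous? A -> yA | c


right-linear, alternatives start with distinct terminals 'y' vs 'c': unique leftmost derivation
Unambiguous


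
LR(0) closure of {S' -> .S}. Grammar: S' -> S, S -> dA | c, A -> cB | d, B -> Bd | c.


Start: S' -> .S
For each item with dot before a nonterminal B, add B -> .γ for every B-production
Closure: [S' -> .S, S -> .dA, S -> .c]


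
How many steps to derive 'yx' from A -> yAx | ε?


Derivation: A => yAx => yx
Steps: 2


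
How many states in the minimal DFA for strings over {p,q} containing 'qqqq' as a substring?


KMP-style automaton: 4 progress states + 1 absorbing accept = 5
Minimal DFA: 5 states


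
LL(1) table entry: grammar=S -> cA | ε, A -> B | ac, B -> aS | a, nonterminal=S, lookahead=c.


For [S, c]: 'c' ∈ FIRST(cA)
Entry: S -> cA


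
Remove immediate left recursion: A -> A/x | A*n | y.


Left-recursive alternatives: A/x, A*n; non-recursive: y
Introduce A': A -> yA', A' -> /xA' | *nA' | ε


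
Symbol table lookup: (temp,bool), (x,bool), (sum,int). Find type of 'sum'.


Lookup 'sum' → type int


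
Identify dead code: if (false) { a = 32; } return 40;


condition is constant false, so the whole block is unreachable
Dead: 'if (false) { a = 32; }'


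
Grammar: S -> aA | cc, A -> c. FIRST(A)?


Per alternative of A: FIRST(c) = {c}
FIRST(A) = {c}


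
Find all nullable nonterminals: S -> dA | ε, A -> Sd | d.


A nonterminal is nullable iff some alternative derives ε (directly, or every symbol in it is nullable)
Nullable: {S}


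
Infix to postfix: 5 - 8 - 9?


Left to right (same or higher precedence on left)
Postfix: 5 8 - 9 -


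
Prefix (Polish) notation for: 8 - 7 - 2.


left-to-right (same/higher precedence on left): tree is (- (- 8 7) 2)
Prefix: - - 8 7 2


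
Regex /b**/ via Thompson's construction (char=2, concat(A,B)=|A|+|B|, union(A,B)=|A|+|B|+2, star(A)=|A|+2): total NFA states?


Syntax tree has 1 char leaf(s), 0 union(s), 2 star(s)
chars contribute 1×2 = 2; each union adds +2; each star adds +2
Total: 2 + 0 + 4 = 6 states


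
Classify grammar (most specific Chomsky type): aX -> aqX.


LHS has context (more than one symbol) and |LHS| ≤ |RHS|
Classification: Type 1 (Context-Sensitive)


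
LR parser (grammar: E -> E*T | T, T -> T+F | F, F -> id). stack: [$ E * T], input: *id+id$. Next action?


handle 'E*T' on top; lookahead ∈ FOLLOW(E) = {*, $}
Action: reduce (E -> E*T)


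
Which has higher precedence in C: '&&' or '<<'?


'<<' is shift (level 8); '&&' is logical AND (level 2)
Higher level binds tighter
'<<' has higher precedence than '&&'


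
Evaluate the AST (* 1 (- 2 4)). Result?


Evaluate inner: (- 2 4) = -2
Evaluate root: (* 1 -2) = -2
Result: -2


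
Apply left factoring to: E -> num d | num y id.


Common prefix: 'num'
Factored: E -> num E', E' -> d | y id


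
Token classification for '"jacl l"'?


Pattern: double-quoted sequence
Type: STRING_LITERAL


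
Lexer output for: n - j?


Scan left to right, longest-match per lexeme
Tokens: ID(n), OP(-), ID(j)


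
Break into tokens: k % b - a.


Scan left to right, longest-match per lexeme
Tokens: ID(k), OP(%), ID(b), OP(-), ID(a)


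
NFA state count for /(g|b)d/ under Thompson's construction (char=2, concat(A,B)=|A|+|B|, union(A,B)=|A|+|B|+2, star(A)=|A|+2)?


Syntax tree has 3 char leaf(s), 1 union(s), 0 star(s)
chars contribute 3×2 = 6; each union adds +2; each star adds +2
Total: 6 + 2 + 0 = 8 states


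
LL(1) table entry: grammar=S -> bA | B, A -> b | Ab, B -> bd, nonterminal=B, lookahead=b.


For [B, b]: 'b' ∈ FIRST(bd)
Entry: B -> bd


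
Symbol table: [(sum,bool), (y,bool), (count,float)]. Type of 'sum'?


Lookup 'sum' → type bool


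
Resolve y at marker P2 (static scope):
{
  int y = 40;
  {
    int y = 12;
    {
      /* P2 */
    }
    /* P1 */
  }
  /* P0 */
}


P2's block does not declare y; resolves to the enclosing declaration at depth 1
y = 12


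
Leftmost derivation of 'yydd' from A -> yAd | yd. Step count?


Derivation: A => yAd => yydd
Steps: 2


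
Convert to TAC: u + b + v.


Break into single-operator statements:
t1 = u + b
t2 = t1 + v


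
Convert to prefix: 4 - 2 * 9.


'*' binds tighter: tree is (- 4 (* 2 9))
Prefix: - 4 * 2 9


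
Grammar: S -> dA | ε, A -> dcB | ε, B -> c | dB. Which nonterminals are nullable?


A nonterminal is nullable iff some alternative derives ε (directly, or every symbol in it is nullable)
Nullable: {A, S}


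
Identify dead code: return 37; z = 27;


statement follows a return and is unreachable
Dead: 'z = 27'


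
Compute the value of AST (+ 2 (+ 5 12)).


Evaluate inner: (+ 5 12) = 17
Evaluate root: (+ 2 17) = 19
Result: 19


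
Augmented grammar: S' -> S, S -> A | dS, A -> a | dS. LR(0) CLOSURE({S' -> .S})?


Start: S' -> .S
For each item with dot before a nonterminal B, add B -> .γ for every B-production
Closure: [S' -> .S, S -> .A, S -> .dS, A -> .a, A -> .dS]


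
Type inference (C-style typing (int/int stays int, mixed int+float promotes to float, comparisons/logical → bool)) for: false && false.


Operand types: bool && bool
Rule: logical operators take bool operands and yield bool
Result type: bool


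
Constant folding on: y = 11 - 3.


11 - 3 = 8 at compile time
Optimized: y = 8


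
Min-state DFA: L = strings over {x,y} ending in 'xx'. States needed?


Track the longest suffix of input matching a prefix of 'xx': 3 classes (prefixes of length 0..2)
Minimal DFA: 3 states


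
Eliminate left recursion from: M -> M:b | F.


Left-recursive alternatives: M:b; non-recursive: F
Introduce M': M -> FM', M' -> :bM' | ε


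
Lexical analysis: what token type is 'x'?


Pattern: letter/underscore followed by alphanumerics, not a keyword
Type: IDENTIFIER


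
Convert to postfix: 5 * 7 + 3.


Left to right (same or higher precedence on left)
Postfix: 5 7 * 3 +


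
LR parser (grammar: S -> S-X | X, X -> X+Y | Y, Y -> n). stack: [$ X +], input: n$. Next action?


no handle; shift 'n'
Action: shift


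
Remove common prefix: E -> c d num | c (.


Common prefix: 'c'
Factored: E -> c E', E' -> d num | (


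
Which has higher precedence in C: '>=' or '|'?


'>=' is relational (level 7); '|' is bitwise OR (level 3)
Higher level binds tighter
'>=' has higher precedence than '|'


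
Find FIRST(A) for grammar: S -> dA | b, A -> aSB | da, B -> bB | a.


Per alternative of A: FIRST(aSB) = {a}; FIRST(da) = {d}
FIRST(A) = {a, d}


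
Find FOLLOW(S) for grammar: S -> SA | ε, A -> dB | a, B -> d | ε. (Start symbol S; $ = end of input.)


$ ∈ FOLLOW(S). For each A -> αBβ: add FIRST(β)\{ε} to FOLLOW(B); if β nullable, add FOLLOW(A).
FOLLOW(S) = {$, a, d}


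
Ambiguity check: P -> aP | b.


right-linear, alternatives start with distinct terminals 'a' vs 'b': unique leftmost derivation
Unambiguous


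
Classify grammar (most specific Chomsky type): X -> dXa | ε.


Single nonterminal LHS, but d^n a^n is not regular
Classification: Type 2 (Context-Free)


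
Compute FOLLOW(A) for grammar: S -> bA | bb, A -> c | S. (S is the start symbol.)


$ ∈ FOLLOW(S). For each A -> αBβ: add FIRST(β)\{ε} to FOLLOW(B); if β nullable, add FOLLOW(A).
FOLLOW(A) = {$}


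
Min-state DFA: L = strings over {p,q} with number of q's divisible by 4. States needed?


Track (count of q) mod 4: states 0..3, accept at 0
Minimal DFA: 4 states


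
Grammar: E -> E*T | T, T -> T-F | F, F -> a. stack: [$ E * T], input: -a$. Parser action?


'-' can extend T; shift to build T -> T-F
Action: shift


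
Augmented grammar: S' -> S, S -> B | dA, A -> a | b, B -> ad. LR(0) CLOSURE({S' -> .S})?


Start: S' -> .S
For each item with dot before a nonterminal B, add B -> .γ for every B-production
Closure: [S' -> .S, S -> .B, S -> .dA, B -> .ad]


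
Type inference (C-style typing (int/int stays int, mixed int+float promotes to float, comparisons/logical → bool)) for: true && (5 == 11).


Operand types: bool && bool
Rule: logical operators take bool operands and yield bool
Result type: bool


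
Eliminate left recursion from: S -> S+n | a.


Left-recursive alternatives: S+n; non-recursive: a
Introduce S': S -> aS', S' -> +nS' | ε


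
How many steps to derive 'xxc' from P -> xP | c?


Derivation: P => xP => xxP => xxc
Steps: 3


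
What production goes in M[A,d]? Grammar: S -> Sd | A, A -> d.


For [A, d]: 'd' ∈ FIRST(d)
Entry: A -> d


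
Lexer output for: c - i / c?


Scan left to right, longest-match per lexeme
Tokens: ID(c), OP(-), ID(i), OP(/), ID(c)


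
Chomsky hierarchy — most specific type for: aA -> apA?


LHS has context (more than one symbol) and |LHS| ≤ |RHS|
Classification: Type 1 (Context-Sensitive)


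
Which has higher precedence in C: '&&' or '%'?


'%' is multiplicative (level 10); '&&' is logical AND (level 2)
Higher level binds tighter
'%' has higher precedence than '&&'


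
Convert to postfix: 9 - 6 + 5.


Left to right (same or higher precedence on left)
Postfix: 9 6 - 5 +


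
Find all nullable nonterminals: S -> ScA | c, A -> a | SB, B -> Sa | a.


A nonterminal is nullable iff some alternative derives ε (directly, or every symbol in it is nullable)
Nullable: {}


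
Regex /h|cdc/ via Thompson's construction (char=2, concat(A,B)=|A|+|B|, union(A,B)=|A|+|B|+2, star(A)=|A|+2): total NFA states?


Syntax tree has 4 char leaf(s), 1 union(s), 0 star(s)
chars contribute 4×2 = 8; each union adds +2; each star adds +2
Total: 8 + 2 + 0 = 10 states


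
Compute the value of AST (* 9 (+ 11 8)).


Evaluate inner: (+ 11 8) = 19
Evaluate root: (* 9 19) = 171
Result: 171


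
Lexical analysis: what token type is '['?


Pattern: delimiter/punctuation
Type: PUNCTUATION


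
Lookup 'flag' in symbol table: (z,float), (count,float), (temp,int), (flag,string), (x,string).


Lookup 'flag' → type string


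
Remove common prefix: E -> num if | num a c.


Common prefix: 'num'
Factored: E -> num E', E' -> if | a c


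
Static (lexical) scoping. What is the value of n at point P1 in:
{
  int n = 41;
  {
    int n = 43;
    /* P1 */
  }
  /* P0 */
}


n declared in the same block as P1
n = 43


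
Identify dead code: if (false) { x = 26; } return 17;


condition is constant false, so the whole block is unreachable
Dead: 'if (false) { x = 26; }'


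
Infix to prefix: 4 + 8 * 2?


'*' binds tighter: tree is (+ 4 (* 8 2))
Prefix: + 4 * 8 2


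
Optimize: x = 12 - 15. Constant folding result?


12 - 15 = -3 at compile time
Optimized: x = -3


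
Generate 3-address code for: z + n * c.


Break into single-operator statements:
t1 = n * c
t2 = z + t1


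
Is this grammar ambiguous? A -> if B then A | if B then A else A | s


dangling else: 'if B then if B then s else s' parses two ways
Ambiguous


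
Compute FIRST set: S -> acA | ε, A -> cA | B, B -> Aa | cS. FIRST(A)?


Per alternative of A: FIRST(cA) = {c}; FIRST(B) = {c}
FIRST(A) = {c}


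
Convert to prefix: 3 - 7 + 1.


left-to-right (same/higher precedence on left): tree is (+ (- 3 7) 1)
Prefix: + - 3 7 1


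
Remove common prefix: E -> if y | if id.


Common prefix: 'if'
Factored: E -> if E', E' -> y | id


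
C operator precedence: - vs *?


'*' is multiplicative (level 10); '-' is additive (level 9)
Higher level binds tighter
'*' has higher precedence than '-'


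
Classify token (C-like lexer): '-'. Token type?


Pattern: operator symbol
Type: OPERATOR


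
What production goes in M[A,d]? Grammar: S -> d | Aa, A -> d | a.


For [A, d]: 'd' ∈ FIRST(d)
Entry: A -> d


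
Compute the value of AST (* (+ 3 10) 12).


Evaluate inner: (+ 3 10) = 13
Evaluate root: (* 13 12) = 156
Result: 156


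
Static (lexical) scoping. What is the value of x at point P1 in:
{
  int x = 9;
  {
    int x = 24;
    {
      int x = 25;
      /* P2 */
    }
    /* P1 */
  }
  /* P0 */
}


x declared in the same block as P1
x = 24


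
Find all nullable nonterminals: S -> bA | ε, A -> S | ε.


A nonterminal is nullable iff some alternative derives ε (directly, or every symbol in it is nullable)
Nullable: {A, S}


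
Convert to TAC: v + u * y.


Break into single-operator statements:
t1 = u * y
t2 = v + t1


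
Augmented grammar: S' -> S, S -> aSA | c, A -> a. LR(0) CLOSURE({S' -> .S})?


Start: S' -> .S
For each item with dot before a nonterminal B, add B -> .γ for every B-production
Closure: [S' -> .S, S -> .aSA, S -> .c]


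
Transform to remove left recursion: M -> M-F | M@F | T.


Left-recursive alternatives: M-F, M@F; non-recursive: T
Introduce M': M -> TM', M' -> -FM' | @FM' | ε


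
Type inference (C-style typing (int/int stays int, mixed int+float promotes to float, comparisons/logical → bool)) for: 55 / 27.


Operand types: int / int
Rule: mixed int/float promotes to float; int/int stays int
Result type: int


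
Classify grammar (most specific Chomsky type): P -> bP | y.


Right-linear: every RHS is a terminal or a terminal followed by one nonterminal
Classification: Type 3 (Regular)


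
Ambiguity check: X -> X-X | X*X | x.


'x-x*x' has two parse trees (no precedence encoded between - and *)
Ambiguous


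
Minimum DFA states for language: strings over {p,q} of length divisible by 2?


Track length mod 2: states 0..1, accept at 0
Minimal DFA: 2 states


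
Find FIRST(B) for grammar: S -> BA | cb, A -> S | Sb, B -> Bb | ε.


Per alternative of B: FIRST(Bb) = {b}; FIRST(ε) = {ε}
FIRST(B) = {b, ε}


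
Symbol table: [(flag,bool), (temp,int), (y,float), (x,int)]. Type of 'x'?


Lookup 'x' → type int


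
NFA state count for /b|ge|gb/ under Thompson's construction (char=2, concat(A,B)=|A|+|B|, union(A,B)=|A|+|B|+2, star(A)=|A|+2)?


Syntax tree has 5 char leaf(s), 2 union(s), 0 star(s)
chars contribute 5×2 = 10; each union adds +2; each star adds +2
Total: 10 + 4 + 0 = 14 states


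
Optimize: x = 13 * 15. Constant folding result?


13 * 15 = 195 at compile time
Optimized: x = 195


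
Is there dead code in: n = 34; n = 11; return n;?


first assignment to n is overwritten before any read
Dead: 'n = 34'


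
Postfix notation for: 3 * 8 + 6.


Left to right (same or higher precedence on left)
Postfix: 3 8 * 6 +


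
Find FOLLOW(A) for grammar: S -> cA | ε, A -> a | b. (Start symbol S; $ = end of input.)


$ ∈ FOLLOW(S). For each A -> αBβ: add FIRST(β)\{ε} to FOLLOW(B); if β nullable, add FOLLOW(A).
FOLLOW(A) = {$}


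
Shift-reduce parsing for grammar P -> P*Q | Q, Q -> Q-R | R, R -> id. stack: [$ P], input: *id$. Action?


shift '*' to continue P -> P*Q
Action: shift


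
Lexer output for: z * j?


Scan left to right, longest-match per lexeme
Tokens: ID(z), OP(*), ID(j)


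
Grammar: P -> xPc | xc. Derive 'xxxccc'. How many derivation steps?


Derivation: P => xPc => xxPcc => xxxccc
Steps: 3


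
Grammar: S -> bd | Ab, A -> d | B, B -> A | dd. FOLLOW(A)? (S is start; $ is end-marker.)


$ ∈ FOLLOW(S). For each A -> αBβ: add FIRST(β)\{ε} to FOLLOW(B); if β nullable, add FOLLOW(A).
FOLLOW(A) = {b}


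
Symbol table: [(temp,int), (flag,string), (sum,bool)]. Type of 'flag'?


Lookup 'flag' → type string


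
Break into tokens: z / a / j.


Scan left to right, longest-match per lexeme
Tokens: ID(z), OP(/), ID(a), OP(/), ID(j)


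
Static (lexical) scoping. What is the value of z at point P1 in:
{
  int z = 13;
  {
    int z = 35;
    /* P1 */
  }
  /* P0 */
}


z declared in the same block as P1
z = 35


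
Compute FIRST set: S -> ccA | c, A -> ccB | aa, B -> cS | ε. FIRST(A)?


Per alternative of A: FIRST(ccB) = {c}; FIRST(aa) = {a}
FIRST(A) = {a, c}


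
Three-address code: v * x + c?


Break into single-operator statements:
t1 = v * x
t2 = t1 + c


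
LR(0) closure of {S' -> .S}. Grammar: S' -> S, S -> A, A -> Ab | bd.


Start: S' -> .S
For each item with dot before a nonterminal B, add B -> .γ for every B-production
Closure: [S' -> .S, S -> .A, A -> .Ab, A -> .bd]


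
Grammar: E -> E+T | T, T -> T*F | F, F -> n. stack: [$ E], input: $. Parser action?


start symbol E on stack, input exhausted
Action: accept


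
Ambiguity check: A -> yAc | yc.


balanced y^n…c^n: each string has a unique parse
Unambiguous


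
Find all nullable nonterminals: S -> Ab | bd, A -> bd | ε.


A nonterminal is nullable iff some alternative derives ε (directly, or every symbol in it is nullable)
Nullable: {A}


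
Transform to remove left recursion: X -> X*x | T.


Left-recursive alternatives: X*x; non-recursive: T
Introduce X': X -> TX', X' -> *xX' | ε


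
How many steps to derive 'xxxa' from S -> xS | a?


Derivation: S => xS => xxS => xxxS => xxxa
Steps: 4


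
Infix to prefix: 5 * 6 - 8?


left-to-right (same/higher precedence on left): tree is (- (* 5 6) 8)
Prefix: - * 5 6 8


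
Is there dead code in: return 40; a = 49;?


statement follows a return and is unreachable
Dead: 'a = 49'


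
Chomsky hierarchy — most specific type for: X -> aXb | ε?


Single nonterminal LHS, but a^n b^n is not regular
Classification: Type 2 (Context-Free)


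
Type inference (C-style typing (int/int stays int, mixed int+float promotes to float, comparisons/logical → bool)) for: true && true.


Operand types: bool && bool
Rule: logical operators take bool operands and yield bool
Result type: bool


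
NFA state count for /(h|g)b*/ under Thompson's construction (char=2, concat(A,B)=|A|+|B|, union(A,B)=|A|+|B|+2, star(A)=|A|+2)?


Syntax tree has 3 char leaf(s), 1 union(s), 1 star(s)
chars contribute 3×2 = 6; each union adds +2; each star adds +2
Total: 6 + 2 + 2 = 10 states


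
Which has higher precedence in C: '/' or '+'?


'/' is multiplicative (level 10); '+' is additive (level 9)
Higher level binds tighter
'/' has higher precedence than '+'


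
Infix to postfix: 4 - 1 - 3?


Left to right (same or higher precedence on left)
Postfix: 4 1 - 3 -


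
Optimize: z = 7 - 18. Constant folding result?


7 - 18 = -11 at compile time
Optimized: z = -11


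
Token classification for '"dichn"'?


Pattern: double-quoted sequence
Type: STRING_LITERAL


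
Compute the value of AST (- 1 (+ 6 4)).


Evaluate inner: (+ 6 4) = 10
Evaluate root: (- 1 10) = -9
Result: -9


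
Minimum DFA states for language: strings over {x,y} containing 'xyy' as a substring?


KMP-style automaton: 3 progress states + 1 absorbing accept = 4
Minimal DFA: 4 states


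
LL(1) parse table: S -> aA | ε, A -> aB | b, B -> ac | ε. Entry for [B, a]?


For [B, a]: 'a' ∈ FIRST(ac)
Entry: B -> ac


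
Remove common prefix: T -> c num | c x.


Common prefix: 'c'
Factored: T -> c T', T' -> num | x


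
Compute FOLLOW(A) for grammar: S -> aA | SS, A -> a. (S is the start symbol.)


$ ∈ FOLLOW(S). For each A -> αBβ: add FIRST(β)\{ε} to FOLLOW(B); if β nullable, add FOLLOW(A).
FOLLOW(A) = {$, a}


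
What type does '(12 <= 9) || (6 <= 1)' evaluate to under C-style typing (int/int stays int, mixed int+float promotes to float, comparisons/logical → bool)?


Operand types: bool || bool
Rule: logical operators take bool operands and yield bool
Result type: bool


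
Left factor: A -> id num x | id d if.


Common prefix: 'id'
Factored: A -> id A', A' -> num x | d if


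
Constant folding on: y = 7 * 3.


7 * 3 = 21 at compile time
Optimized: y = 21


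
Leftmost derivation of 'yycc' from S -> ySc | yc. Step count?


Derivation: S => ySc => yycc
Steps: 2


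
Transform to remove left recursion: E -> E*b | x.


Left-recursive alternatives: E*b; non-recursive: x
Introduce E': E -> xE', E' -> *bE' | ε


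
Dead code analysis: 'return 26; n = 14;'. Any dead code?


statement follows a return and is unreachable
Dead: 'n = 14'


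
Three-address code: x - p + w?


Break into single-operator statements:
t1 = x - p
t2 = t1 + w


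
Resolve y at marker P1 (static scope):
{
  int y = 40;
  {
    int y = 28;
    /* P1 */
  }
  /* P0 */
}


y declared in the same block as P1
y = 28


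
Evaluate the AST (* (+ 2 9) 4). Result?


Evaluate inner: (+ 2 9) = 11
Evaluate root: (* 11 4) = 44
Result: 44


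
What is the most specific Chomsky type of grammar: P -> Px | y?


Left-linear: every RHS is a terminal or one nonterminal followed by a terminal
Classification: Type 3 (Regular)


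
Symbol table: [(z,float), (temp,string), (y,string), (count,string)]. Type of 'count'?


Lookup 'count' → type string


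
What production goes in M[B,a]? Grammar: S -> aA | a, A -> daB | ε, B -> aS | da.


For [B, a]: 'a' ∈ FIRST(aS)
Entry: B -> aS


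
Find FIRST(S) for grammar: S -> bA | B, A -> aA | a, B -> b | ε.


Per alternative of S: FIRST(bA) = {b}; FIRST(B) = {b, ε}
FIRST(S) = {b, ε}


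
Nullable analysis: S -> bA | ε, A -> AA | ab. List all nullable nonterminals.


A nonterminal is nullable iff some alternative derives ε (directly, or every symbol in it is nullable)
Nullable: {S}


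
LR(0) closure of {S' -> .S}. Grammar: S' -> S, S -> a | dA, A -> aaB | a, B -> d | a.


Start: S' -> .S
For each item with dot before a nonterminal B, add B -> .γ for every B-production
Closure: [S' -> .S, S -> .a, S -> .dA]


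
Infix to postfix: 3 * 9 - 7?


Left to right (same or higher precedence on left)
Postfix: 3 9 * 7 -


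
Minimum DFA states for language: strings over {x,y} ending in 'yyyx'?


Track the longest suffix of input matching a prefix of 'yyyx': 5 classes (prefixes of length 0..4)
Minimal DFA: 5 states


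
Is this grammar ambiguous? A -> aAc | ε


balanced a^n…c^n: each string has a unique parse
Unambiguous


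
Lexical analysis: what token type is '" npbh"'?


Pattern: double-quoted sequence
Type: STRING_LITERAL


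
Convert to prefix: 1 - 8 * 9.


'*' binds tighter: tree is (- 1 (* 8 9))
Prefix: - 1 * 8 9


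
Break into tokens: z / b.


Scan left to right, longest-match per lexeme
Tokens: ID(z), OP(/), ID(b)


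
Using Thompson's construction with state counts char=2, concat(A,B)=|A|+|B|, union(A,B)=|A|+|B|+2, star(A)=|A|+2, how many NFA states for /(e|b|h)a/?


Syntax tree has 4 char leaf(s), 2 union(s), 0 star(s)
chars contribute 4×2 = 8; each union adds +2; each star adds +2
Total: 8 + 4 + 0 = 12 states


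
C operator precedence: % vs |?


'%' is multiplicative (level 10); '|' is bitwise OR (level 3)
Higher level binds tighter
'%' has higher precedence than '|'


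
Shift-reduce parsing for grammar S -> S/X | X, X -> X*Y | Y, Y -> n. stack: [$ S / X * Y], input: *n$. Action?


handle 'X*Y' on top
Action: reduce (X -> X*Y)


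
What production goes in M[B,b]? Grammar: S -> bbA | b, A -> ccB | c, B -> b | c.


For [B, b]: 'b' ∈ FIRST(b)
Entry: B -> b


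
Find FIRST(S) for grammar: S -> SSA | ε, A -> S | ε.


Per alternative of S: FIRST(SSA) = {ε}; FIRST(ε) = {ε}
FIRST(S) = {ε}


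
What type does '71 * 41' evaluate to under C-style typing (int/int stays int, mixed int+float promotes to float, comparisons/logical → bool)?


Operand types: int * int
Rule: mixed int/float promotes to float; int/int stays int
Result type: int


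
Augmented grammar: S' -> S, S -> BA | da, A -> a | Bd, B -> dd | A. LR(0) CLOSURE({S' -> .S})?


Start: S' -> .S
For each item with dot before a nonterminal B, add B -> .γ for every B-production
Closure: [S' -> .S, S -> .BA, S -> .da, B -> .dd, B -> .A, A -> .a, A -> .Bd]


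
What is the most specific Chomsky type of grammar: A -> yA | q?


Right-linear: every RHS is a terminal or a terminal followed by one nonterminal
Classification: Type 3 (Regular)


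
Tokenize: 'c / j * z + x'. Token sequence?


Scan left to right, longest-match per lexeme
Tokens: ID(c), OP(/), ID(j), OP(*), ID(z), OP(+), ID(x)


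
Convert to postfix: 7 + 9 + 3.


Left to right (same or higher precedence on left)
Postfix: 7 9 + 3 +


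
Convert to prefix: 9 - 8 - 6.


left-to-right (same/higher precedence on left): tree is (- (- 9 8) 6)
Prefix: - - 9 8 6


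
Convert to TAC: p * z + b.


Break into single-operator statements:
t1 = p * z
t2 = t1 + b


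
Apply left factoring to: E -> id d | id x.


Common prefix: 'id'
Factored: E -> id E', E' -> d | x


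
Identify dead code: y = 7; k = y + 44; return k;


y is read by k's definition; k is returned
No dead code


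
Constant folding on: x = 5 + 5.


5 + 5 = 10 at compile time
Optimized: x = 10


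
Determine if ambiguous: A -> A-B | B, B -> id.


precedence layered via separate nonterminal B: deterministic
Unambiguous


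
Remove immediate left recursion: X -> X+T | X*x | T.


Left-recursive alternatives: X+T, X*x; non-recursive: T
Introduce X': X -> TX', X' -> +TX' | *xX' | ε


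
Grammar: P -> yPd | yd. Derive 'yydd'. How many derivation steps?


Derivation: P => yPd => yydd
Steps: 2


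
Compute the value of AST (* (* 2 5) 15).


Evaluate inner: (* 2 5) = 10
Evaluate root: (* 10 15) = 150
Result: 150


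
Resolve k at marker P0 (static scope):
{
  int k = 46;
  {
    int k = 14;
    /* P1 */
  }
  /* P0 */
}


k declared in the same block as P0
k = 46


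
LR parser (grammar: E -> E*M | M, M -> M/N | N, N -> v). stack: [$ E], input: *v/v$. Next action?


shift '*' to continue E -> E*M
Action: shift


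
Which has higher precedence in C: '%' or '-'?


'%' is multiplicative (level 10); '-' is additive (level 9)
Higher level binds tighter
'%' has higher precedence than '-'


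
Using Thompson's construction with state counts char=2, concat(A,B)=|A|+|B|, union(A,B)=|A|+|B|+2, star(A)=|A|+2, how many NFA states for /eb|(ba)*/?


Syntax tree has 4 char leaf(s), 1 union(s), 1 star(s)
chars contribute 4×2 = 8; each union adds +2; each star adds +2
Total: 8 + 2 + 2 = 12 states


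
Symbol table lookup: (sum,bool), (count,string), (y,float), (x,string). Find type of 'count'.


Lookup 'count' → type string


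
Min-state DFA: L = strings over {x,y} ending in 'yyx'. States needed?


Track the longest suffix of input matching a prefix of 'yyx': 4 classes (prefixes of length 0..3)
Minimal DFA: 4 states


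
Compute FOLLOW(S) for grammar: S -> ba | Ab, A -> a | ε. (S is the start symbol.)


$ ∈ FOLLOW(S). For each A -> αBβ: add FIRST(β)\{ε} to FOLLOW(B); if β nullable, add FOLLOW(A).
FOLLOW(S) = {$}


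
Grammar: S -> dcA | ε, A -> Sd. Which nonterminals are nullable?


A nonterminal is nullable iff some alternative derives ε (directly, or every symbol in it is nullable)
Nullable: {S}


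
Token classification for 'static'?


Pattern: reserved word
Type: KEYWORD


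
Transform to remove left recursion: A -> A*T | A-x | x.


Left-recursive alternatives: A*T, A-x; non-recursive: x
Introduce A': A -> xA', A' -> *TA' | -xA' | ε


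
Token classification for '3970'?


Pattern: digits only
Type: INTEGER_LITERAL


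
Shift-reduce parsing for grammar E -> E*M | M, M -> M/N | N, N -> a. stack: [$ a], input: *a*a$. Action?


'a' on top is the handle for N -> a
Action: reduce (N -> a)


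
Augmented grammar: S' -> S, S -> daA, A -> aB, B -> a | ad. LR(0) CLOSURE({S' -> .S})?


Start: S' -> .S
For each item with dot before a nonterminal B, add B -> .γ for every B-production
Closure: [S' -> .S, S -> .daA]


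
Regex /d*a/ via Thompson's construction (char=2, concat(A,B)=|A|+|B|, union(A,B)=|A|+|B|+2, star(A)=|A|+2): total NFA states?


Syntax tree has 2 char leaf(s), 0 union(s), 1 star(s)
chars contribute 2×2 = 4; each union adds +2; each star adds +2
Total: 4 + 0 + 2 = 6 states


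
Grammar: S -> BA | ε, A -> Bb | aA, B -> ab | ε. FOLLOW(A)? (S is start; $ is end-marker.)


$ ∈ FOLLOW(S). For each A -> αBβ: add FIRST(β)\{ε} to FOLLOW(B); if β nullable, add FOLLOW(A).
FOLLOW(A) = {$}


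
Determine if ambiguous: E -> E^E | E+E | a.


'a^a+a' has two parse trees (no precedence encoded between ^ and +)
Ambiguous


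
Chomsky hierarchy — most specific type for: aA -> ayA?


LHS has context (more than one symbol) and |LHS| ≤ |RHS|
Classification: Type 1 (Context-Sensitive)


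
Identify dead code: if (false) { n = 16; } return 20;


condition is constant false, so the whole block is unreachable
Dead: 'if (false) { n = 16; }'


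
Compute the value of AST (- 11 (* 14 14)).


Evaluate inner: (* 14 14) = 196
Evaluate root: (- 11 196) = -185
Result: -185


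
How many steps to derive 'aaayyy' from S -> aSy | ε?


Derivation: S => aSy => aaSyy => aaaSyyy => aaayyy
Steps: 4


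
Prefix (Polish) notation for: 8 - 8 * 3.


'*' binds tighter: tree is (- 8 (* 8 3))
Prefix: - 8 * 8 3


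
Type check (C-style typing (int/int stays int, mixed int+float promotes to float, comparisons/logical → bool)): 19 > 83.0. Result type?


Operand types: int > float
Rule: comparison yields bool
Result type: bool


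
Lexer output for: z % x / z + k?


Scan left to right, longest-match per lexeme
Tokens: ID(z), OP(%), ID(x), OP(/), ID(z), OP(+), ID(k)


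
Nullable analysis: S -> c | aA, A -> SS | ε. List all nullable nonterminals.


A nonterminal is nullable iff some alternative derives ε (directly, or every symbol in it is nullable)
Nullable: {A}


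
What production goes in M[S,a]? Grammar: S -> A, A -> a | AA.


For [S, a]: 'a' ∈ FIRST(A)
Entry: S -> A


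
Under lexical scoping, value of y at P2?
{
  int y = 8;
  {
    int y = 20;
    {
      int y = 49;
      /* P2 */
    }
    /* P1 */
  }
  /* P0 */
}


y declared in the same block as P2
y = 49


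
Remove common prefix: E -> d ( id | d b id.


Common prefix: 'd'
Factored: E -> d E', E' -> ( id | b id


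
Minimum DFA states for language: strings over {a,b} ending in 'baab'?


Track the longest suffix of input matching a prefix of 'baab': 5 classes (prefixes of length 0..4)
Minimal DFA: 5 states


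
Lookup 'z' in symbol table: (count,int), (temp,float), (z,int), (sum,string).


Lookup 'z' → type int


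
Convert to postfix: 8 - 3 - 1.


Left to right (same or higher precedence on left)
Postfix: 8 3 - 1 -


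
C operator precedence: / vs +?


'/' is multiplicative (level 10); '+' is additive (level 9)
Higher level binds tighter
'/' has higher precedence than '+'


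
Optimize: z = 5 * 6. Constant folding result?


5 * 6 = 30 at compile time
Optimized: z = 30


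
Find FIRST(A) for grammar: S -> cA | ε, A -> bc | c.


Per alternative of A: FIRST(bc) = {b}; FIRST(c) = {c}
FIRST(A) = {b, c}


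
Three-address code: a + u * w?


Break into single-operator statements:
t1 = u * w
t2 = a + t1


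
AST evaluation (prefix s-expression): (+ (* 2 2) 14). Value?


Evaluate inner: (* 2 2) = 4
Evaluate root: (+ 4 14) = 18
Result: 18


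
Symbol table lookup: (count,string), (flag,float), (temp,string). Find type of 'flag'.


Lookup 'flag' → type float


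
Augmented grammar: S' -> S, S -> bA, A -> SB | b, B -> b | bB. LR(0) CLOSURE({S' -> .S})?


Start: S' -> .S
For each item with dot before a nonterminal B, add B -> .γ for every B-production
Closure: [S' -> .S, S -> .bA]


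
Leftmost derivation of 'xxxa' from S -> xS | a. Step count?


Derivation: S => xS => xxS => xxxS => xxxa
Steps: 4


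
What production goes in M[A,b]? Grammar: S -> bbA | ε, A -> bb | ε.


For [A, b]: 'b' ∈ FIRST(bb)
Entry: A -> bb


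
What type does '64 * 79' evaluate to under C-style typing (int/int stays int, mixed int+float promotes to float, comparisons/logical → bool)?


Operand types: int * int
Rule: mixed int/float promotes to float; int/int stays int
Result type: int


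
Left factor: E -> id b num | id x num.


Common prefix: 'id'
Factored: E -> id E', E' -> b num | x num


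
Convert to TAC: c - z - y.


Break into single-operator statements:
t1 = c - z
t2 = t1 - y


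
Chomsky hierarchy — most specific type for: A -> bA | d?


Right-linear: every RHS is a terminal or a terminal followed by one nonterminal
Classification: Type 3 (Regular)


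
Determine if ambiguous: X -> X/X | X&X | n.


'n/n&n' has two parse trees (no precedence encoded between / and &)
Ambiguous


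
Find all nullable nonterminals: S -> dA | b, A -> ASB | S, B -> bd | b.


A nonterminal is nullable iff some alternative derives ε (directly, or every symbol in it is nullable)
Nullable: {}


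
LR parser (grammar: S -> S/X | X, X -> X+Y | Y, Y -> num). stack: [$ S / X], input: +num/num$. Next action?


'+' can extend X; shift to build X -> X+Y
Action: shift


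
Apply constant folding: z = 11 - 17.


11 - 17 = -6 at compile time
Optimized: z = -6


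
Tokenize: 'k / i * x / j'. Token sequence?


Scan left to right, longest-match per lexeme
Tokens: ID(k), OP(/), ID(i), OP(*), ID(x), OP(/), ID(j)


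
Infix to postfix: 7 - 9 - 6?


Left to right (same or higher precedence on left)
Postfix: 7 9 - 6 -


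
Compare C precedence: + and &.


'+' is additive (level 9); '&' is bitwise AND (level 5)
Higher level binds tighter
'+' has higher precedence than '&'


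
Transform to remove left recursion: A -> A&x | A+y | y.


Left-recursive alternatives: A&x, A+y; non-recursive: y
Introduce A': A -> yA', A' -> &xA' | +yA' | ε


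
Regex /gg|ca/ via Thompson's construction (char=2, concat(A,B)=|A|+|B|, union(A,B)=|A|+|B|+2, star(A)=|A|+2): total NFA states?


Syntax tree has 4 char leaf(s), 1 union(s), 0 star(s)
chars contribute 4×2 = 8; each union adds +2; each star adds +2
Total: 8 + 2 + 0 = 10 states


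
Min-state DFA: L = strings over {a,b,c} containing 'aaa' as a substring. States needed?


KMP-style automaton: 3 progress states + 1 absorbing accept = 4
Minimal DFA: 4 states


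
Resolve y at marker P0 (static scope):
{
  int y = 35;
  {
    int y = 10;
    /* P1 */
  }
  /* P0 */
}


y declared in the same block as P0
y = 35


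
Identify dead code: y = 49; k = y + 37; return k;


y is read by k's definition; k is returned
No dead code


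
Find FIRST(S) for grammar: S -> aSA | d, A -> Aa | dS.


Per alternative of S: FIRST(aSA) = {a}; FIRST(d) = {d}
FIRST(S) = {a, d}
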